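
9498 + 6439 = 15937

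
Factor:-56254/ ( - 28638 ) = 3^(-2)*11^1 * 37^ ( - 1 )*43^( - 1 )  *  2557^1 = 28127/14319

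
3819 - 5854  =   - 2035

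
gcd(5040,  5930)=10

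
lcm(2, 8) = 8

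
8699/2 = 8699/2 = 4349.50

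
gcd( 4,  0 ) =4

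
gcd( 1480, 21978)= 74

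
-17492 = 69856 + -87348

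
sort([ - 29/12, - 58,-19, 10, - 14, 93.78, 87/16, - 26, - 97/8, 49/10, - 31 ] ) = [ - 58, - 31, - 26, - 19, - 14,-97/8, - 29/12, 49/10,87/16,10, 93.78] 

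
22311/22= 1014 + 3/22=1014.14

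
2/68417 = 2/68417=   0.00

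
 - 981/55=  -  981/55= -  17.84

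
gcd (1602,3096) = 18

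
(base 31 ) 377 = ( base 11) 2375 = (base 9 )4232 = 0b110000100011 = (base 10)3107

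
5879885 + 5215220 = 11095105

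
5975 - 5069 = 906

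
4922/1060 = 2461/530 = 4.64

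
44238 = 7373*6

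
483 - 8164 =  - 7681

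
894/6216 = 149/1036 = 0.14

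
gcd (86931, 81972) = 9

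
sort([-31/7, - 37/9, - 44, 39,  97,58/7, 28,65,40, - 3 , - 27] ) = [-44,  -  27,-31/7,-37/9,-3 , 58/7,28,39,40,65,97]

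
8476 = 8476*1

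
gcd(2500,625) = 625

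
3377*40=135080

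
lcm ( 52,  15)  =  780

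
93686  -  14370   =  79316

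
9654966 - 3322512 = 6332454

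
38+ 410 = 448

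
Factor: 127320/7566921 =2^3*3^( - 1)*5^1*17^( - 1)*19^ ( - 2)*137^ ( - 1)*1061^1 = 42440/2522307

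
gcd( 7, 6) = 1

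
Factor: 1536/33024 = 2/43 =2^1*43^( - 1 )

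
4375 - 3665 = 710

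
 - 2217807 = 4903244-7121051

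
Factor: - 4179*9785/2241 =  - 13630505/747 = - 3^( - 2)*5^1 *7^1*19^1 * 83^( - 1)*103^1 * 199^1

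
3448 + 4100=7548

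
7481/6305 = 1+1176/6305 = 1.19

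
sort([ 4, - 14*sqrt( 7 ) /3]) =[ - 14*sqrt ( 7 )/3,4]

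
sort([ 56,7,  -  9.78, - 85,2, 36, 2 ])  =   [ -85, - 9.78 , 2,2,7, 36, 56]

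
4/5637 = 4/5637 = 0.00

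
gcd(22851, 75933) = 9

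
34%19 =15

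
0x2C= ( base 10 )44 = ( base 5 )134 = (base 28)1g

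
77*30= 2310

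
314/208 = 1 + 53/104 = 1.51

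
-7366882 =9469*(-778) 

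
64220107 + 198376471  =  262596578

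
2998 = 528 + 2470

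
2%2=0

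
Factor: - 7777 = - 7^1*11^1 * 101^1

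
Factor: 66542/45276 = 2^( - 1)*3^(- 1 )*11^( - 1)*97^1 = 97/66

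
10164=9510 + 654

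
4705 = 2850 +1855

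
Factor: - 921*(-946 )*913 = 795465858 = 2^1*3^1*11^2 *43^1*83^1*307^1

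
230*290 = 66700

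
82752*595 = 49237440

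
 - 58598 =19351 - 77949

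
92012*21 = 1932252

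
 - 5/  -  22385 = 1/4477 =0.00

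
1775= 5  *355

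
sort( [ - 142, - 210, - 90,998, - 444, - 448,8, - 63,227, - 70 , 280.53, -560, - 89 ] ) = [  -  560 ,  -  448, - 444,  -  210,-142 ,-90,-89, - 70,-63,  8,227,280.53 , 998] 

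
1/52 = 1/52 = 0.02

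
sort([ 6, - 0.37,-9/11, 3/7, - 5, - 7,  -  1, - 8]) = [ - 8, - 7 , - 5, - 1, - 9/11, - 0.37, 3/7 , 6 ] 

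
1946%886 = 174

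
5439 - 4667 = 772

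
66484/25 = 66484/25 =2659.36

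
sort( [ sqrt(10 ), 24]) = [ sqrt(10),  24]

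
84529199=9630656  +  74898543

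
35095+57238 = 92333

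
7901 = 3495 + 4406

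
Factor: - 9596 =-2^2*2399^1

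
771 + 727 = 1498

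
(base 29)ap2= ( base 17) 1EA8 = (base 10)9137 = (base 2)10001110110001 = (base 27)CEB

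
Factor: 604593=3^2*11^1*31^1 * 197^1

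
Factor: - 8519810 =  - 2^1*5^1*13^1*65537^1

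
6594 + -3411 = 3183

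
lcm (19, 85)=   1615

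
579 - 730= - 151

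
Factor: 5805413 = 5805413^1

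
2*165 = 330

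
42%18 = 6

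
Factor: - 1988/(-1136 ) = 2^(- 2)*7^1 = 7/4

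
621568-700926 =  - 79358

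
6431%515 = 251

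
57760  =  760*76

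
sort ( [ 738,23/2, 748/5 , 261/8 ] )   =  [23/2, 261/8 , 748/5, 738 ] 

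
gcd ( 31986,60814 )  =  2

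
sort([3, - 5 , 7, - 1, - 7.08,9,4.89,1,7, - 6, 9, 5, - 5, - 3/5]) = [ - 7.08,-6,  -  5, - 5, - 1,-3/5,1,3,4.89,5, 7 , 7,9,9]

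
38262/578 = 19131/289 =66.20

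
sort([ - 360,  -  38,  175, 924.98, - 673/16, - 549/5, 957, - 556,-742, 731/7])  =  [ - 742, - 556,  -  360, - 549/5 , - 673/16,  -  38, 731/7,175,924.98,957 ] 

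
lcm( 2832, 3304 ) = 19824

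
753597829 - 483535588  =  270062241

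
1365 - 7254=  - 5889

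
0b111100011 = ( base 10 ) 483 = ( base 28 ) h7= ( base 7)1260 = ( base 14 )267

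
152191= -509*(-299)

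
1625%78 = 65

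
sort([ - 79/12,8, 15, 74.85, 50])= [ - 79/12,8,  15,50,74.85]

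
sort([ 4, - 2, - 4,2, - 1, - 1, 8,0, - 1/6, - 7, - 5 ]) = [ - 7, - 5 , - 4 , - 2, - 1 ,  -  1,  -  1/6, 0, 2, 4, 8 ] 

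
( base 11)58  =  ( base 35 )1s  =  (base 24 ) 2F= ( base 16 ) 3f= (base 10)63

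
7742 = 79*98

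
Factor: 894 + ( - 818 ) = 2^2*19^1 =76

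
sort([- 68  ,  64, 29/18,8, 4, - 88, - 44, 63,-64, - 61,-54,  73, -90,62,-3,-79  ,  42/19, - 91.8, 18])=[ - 91.8, - 90, - 88, -79, - 68, - 64, - 61,-54, - 44, - 3, 29/18,  42/19,4 , 8,18, 62, 63, 64, 73]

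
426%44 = 30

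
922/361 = 922/361 = 2.55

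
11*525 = 5775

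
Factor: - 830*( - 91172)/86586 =37836380/43293= 2^2*3^( - 1 )*5^1*23^1*83^1*991^1*14431^ ( - 1)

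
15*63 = 945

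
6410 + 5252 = 11662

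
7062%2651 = 1760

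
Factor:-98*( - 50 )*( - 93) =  - 2^2* 3^1*5^2*7^2*31^1 =- 455700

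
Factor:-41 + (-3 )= - 44  =  -2^2 * 11^1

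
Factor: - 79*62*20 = - 97960 = - 2^3 * 5^1*31^1*79^1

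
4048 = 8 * 506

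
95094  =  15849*6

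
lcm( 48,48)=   48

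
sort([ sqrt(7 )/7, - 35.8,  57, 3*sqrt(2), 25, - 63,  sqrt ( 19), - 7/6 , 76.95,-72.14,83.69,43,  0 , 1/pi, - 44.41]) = [-72.14,-63, - 44.41,- 35.8, - 7/6,  0, 1/pi,sqrt ( 7)/7,3 * sqrt(2), sqrt( 19 ),25,43,57, 76.95,  83.69 ]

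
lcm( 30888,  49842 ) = 2193048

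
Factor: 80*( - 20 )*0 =0^1 = 0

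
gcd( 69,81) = 3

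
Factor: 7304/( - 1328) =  - 11/2 = - 2^( - 1)*11^1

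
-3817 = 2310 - 6127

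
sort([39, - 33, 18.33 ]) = [ - 33, 18.33, 39] 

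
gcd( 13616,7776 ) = 16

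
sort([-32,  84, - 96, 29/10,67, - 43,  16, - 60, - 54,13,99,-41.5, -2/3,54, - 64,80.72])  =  [-96,  -  64, - 60,-54, - 43,-41.5,-32, - 2/3 , 29/10,13,16,54,67, 80.72,84, 99]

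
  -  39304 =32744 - 72048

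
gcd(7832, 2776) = 8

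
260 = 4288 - 4028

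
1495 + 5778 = 7273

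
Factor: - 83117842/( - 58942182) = 41558921/29471091 = 3^(-1)* 13^(  -  1) * 719^ ( - 1 )*1051^(- 1)*2557^1*16253^1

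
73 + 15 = 88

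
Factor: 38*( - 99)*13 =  - 2^1*3^2 * 11^1 * 13^1*19^1 = -  48906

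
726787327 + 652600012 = 1379387339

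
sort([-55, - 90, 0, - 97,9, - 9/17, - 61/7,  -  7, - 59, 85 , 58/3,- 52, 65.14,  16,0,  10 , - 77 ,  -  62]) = [ - 97, - 90, - 77, - 62, - 59, - 55,- 52,-61/7,-7, - 9/17,0,0,9, 10,16,58/3,65.14, 85 ] 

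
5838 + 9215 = 15053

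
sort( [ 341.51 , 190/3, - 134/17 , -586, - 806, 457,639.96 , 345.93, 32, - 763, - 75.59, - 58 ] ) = [ - 806, - 763, - 586, - 75.59,-58, - 134/17,32,  190/3,341.51,345.93, 457,  639.96 ] 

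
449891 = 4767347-4317456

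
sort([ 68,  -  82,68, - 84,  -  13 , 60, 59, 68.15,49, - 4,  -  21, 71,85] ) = [-84, -82, - 21,-13,-4, 49 , 59,60,68,68,68.15 , 71,85] 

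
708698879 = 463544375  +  245154504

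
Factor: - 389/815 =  - 5^ (  -  1)*163^( - 1) * 389^1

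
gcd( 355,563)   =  1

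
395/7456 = 395/7456 = 0.05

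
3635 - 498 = 3137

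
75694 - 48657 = 27037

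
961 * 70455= 67707255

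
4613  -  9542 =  - 4929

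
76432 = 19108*4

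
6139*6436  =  39510604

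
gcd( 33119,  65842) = 1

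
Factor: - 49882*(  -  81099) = 4045380318 = 2^1*3^2*7^2*509^1*9011^1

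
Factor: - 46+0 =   -  2^1 * 23^1 = - 46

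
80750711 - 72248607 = 8502104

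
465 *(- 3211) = -1493115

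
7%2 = 1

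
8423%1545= 698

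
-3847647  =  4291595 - 8139242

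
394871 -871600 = -476729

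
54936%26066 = 2804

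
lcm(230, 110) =2530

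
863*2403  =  2073789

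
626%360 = 266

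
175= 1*175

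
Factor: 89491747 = 8101^1*11047^1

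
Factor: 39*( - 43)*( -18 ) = 2^1*3^3*13^1*43^1= 30186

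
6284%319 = 223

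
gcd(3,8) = 1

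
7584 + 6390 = 13974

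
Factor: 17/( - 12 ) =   -  2^( - 2 )* 3^( - 1 )*17^1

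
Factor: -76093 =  - 47^1*1619^1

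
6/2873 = 6/2873  =  0.00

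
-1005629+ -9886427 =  - 10892056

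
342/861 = 114/287 = 0.40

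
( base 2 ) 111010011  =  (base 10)467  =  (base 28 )gj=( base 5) 3332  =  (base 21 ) 115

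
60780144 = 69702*872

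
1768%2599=1768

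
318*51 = 16218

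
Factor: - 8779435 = - 5^1*7^1*250841^1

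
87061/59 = 1475  +  36/59 = 1475.61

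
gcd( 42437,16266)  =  1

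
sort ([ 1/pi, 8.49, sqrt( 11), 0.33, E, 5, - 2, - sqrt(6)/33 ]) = [ - 2, - sqrt(6 ) /33, 1/pi, 0.33, E,sqrt( 11), 5, 8.49 ]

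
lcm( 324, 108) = 324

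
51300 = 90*570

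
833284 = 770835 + 62449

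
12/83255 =12/83255 = 0.00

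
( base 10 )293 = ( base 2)100100101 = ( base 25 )BI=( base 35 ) 8d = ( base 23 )CH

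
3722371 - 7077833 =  - 3355462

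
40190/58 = 692 +27/29=692.93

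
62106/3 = 20702 = 20702.00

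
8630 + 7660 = 16290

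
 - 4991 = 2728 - 7719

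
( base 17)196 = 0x1c0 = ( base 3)121121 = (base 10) 448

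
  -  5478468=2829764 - 8308232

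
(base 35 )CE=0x1b2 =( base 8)662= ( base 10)434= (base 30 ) EE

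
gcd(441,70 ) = 7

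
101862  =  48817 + 53045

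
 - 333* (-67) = 22311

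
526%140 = 106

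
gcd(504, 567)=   63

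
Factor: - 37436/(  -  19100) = 49/25= 5^( - 2) * 7^2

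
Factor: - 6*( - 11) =66 = 2^1*3^1*11^1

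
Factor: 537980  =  2^2*5^1* 37^1*727^1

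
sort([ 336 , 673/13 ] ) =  [673/13,336 ] 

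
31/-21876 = -31/21876 = -  0.00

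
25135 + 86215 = 111350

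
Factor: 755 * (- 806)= - 608530 = - 2^1 * 5^1*13^1 * 31^1*151^1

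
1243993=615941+628052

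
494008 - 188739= 305269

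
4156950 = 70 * 59385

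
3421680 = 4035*848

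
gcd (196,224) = 28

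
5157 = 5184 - 27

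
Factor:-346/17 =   -  2^1*17^(  -  1)*173^1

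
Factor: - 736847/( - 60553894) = 2^ ( - 1)*23^( - 1)*736847^1*1316389^( - 1 )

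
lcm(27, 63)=189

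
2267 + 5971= 8238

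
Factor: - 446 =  - 2^1*223^1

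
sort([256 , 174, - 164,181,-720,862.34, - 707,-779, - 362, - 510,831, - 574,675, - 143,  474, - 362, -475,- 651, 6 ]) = [ - 779, - 720, - 707,- 651, - 574,- 510, - 475,  -  362,-362, - 164, - 143,6,174,181,256,474,675,831, 862.34] 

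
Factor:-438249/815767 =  - 3^1 * 7^1*41^1*181^( - 1)*509^1 * 4507^( - 1) 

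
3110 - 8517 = - 5407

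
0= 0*96954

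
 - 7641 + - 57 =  - 7698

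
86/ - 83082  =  -1 + 41498/41541  =  - 0.00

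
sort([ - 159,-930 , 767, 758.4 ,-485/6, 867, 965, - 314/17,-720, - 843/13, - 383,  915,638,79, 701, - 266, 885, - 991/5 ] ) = [ -930,  -  720,  -  383, - 266 ,-991/5,-159, -485/6, - 843/13,  -  314/17,  79,  638 , 701, 758.4,767,867, 885,915, 965 ] 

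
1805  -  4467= - 2662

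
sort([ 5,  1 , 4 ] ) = [1, 4, 5]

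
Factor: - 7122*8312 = -59198064 = -2^4*3^1*1039^1 * 1187^1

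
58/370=29/185 = 0.16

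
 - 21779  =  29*(-751)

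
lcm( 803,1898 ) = 20878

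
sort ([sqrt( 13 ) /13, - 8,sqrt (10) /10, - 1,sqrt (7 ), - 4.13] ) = [ - 8, - 4.13, -1, sqrt( 13)/13,sqrt( 10)/10, sqrt(7)]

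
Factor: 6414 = 2^1 * 3^1 * 1069^1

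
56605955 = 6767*8365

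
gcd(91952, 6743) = 1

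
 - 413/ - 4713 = 413/4713= 0.09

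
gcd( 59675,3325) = 175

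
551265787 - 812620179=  - 261354392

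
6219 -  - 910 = 7129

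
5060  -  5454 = - 394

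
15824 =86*184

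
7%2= 1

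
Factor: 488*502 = 2^4*61^1 * 251^1 = 244976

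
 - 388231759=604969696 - 993201455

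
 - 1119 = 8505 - 9624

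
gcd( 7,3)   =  1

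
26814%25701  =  1113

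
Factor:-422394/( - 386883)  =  2^1*3^(-2)*23^(-1)*113^1 = 226/207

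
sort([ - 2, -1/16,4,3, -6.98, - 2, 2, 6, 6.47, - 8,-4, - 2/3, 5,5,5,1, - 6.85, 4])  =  [ - 8, - 6.98,-6.85, - 4, - 2, - 2,  -  2/3, - 1/16, 1,  2,3, 4, 4, 5, 5, 5,6, 6.47]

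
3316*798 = 2646168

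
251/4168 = 251/4168=0.06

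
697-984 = -287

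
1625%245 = 155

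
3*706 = 2118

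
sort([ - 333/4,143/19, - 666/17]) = [ - 333/4, - 666/17,143/19]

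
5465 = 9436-3971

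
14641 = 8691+5950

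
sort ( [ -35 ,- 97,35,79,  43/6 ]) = [ - 97, -35, 43/6,35, 79 ] 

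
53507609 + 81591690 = 135099299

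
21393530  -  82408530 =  - 61015000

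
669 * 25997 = 17391993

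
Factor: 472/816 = 59/102= 2^(-1)*3^( - 1 )*17^( - 1 )*59^1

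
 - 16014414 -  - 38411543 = 22397129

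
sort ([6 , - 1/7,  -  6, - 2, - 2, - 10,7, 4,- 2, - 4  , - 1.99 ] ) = [ - 10, - 6, - 4, - 2, - 2, - 2, - 1.99,  -  1/7, 4,6, 7]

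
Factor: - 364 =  - 2^2*7^1*13^1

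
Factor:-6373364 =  - 2^2 * 1593341^1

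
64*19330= 1237120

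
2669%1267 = 135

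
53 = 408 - 355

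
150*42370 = 6355500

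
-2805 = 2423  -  5228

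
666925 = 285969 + 380956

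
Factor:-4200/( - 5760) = 2^(-4) * 3^( - 1 ) * 5^1*7^1   =  35/48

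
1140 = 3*380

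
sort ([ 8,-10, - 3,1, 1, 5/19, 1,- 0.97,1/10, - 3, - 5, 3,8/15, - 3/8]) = [ - 10,  -  5, - 3, - 3,-0.97, - 3/8, 1/10,5/19, 8/15,1, 1, 1,3  ,  8]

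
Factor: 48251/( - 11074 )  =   - 2^( - 1 )*7^( - 1)*61^1 = - 61/14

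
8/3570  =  4/1785 = 0.00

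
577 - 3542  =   - 2965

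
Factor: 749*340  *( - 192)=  - 2^8*3^1*5^1*7^1*17^1*107^1 =-  48894720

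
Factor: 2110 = 2^1*5^1*211^1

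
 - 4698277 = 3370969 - 8069246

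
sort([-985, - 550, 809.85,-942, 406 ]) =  [ - 985, - 942,  -  550,406 , 809.85]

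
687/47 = 687/47 = 14.62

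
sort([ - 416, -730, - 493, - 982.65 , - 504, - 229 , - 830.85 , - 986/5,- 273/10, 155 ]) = [ - 982.65, - 830.85, - 730,- 504, - 493, - 416, - 229, - 986/5,- 273/10,155] 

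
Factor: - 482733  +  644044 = 161311 = 97^1*1663^1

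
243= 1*243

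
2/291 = 2/291= 0.01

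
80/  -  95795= -16/19159 = - 0.00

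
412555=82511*5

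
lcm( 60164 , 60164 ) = 60164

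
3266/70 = 1633/35 = 46.66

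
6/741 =2/247   =  0.01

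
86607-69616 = 16991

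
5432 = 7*776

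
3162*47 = 148614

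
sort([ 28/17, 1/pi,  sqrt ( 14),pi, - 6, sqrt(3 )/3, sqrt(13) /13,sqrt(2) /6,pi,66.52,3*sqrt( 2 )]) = [ - 6, sqrt( 2)/6,sqrt(13 )/13, 1/pi,sqrt( 3 ) /3,  28/17,pi, pi, sqrt( 14 ), 3  *sqrt( 2),66.52]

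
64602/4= 32301/2 =16150.50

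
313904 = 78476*4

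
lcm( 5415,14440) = 43320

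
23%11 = 1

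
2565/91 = 28+17/91=28.19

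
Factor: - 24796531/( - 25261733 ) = 7^( - 1)*179^(  -  1 ) * 20161^(-1)*24796531^1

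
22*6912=152064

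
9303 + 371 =9674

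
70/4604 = 35/2302 = 0.02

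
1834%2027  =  1834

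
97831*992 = 97048352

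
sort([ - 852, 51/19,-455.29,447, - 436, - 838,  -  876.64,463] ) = [ - 876.64,-852,-838 , - 455.29,-436, 51/19, 447, 463] 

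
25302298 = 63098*401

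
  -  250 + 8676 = 8426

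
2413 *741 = 1788033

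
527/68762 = 527/68762 = 0.01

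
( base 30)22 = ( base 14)46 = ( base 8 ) 76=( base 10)62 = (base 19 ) 35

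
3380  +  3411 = 6791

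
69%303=69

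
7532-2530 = 5002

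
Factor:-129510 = -2^1 *3^2*5^1*1439^1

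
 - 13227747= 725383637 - 738611384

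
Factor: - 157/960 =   -  2^( - 6 ) * 3^( - 1) * 5^(-1 )*157^1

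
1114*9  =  10026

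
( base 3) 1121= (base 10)43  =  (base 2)101011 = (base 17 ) 29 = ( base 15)2D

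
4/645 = 4/645=   0.01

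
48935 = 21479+27456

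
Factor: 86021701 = 5653^1*15217^1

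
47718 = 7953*6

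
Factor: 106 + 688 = 794=2^1 * 397^1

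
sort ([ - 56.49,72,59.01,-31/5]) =[ - 56.49, - 31/5,59.01,72]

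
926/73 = 12 + 50/73=12.68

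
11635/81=11635/81 = 143.64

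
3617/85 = 42 +47/85 =42.55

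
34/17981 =34/17981 = 0.00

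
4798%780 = 118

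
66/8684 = 33/4342 = 0.01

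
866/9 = 96+ 2/9 = 96.22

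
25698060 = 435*59076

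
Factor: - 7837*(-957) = 7500009 = 3^1*11^1*17^1*29^1*461^1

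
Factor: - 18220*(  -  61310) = 2^3*5^2*911^1*6131^1 = 1117068200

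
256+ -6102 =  - 5846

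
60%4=0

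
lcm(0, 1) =0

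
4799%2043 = 713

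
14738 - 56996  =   - 42258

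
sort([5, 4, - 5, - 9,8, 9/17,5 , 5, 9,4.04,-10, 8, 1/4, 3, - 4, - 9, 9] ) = [ - 10,-9, - 9, - 5, - 4, 1/4,9/17, 3, 4, 4.04, 5, 5, 5,8,8,  9,9]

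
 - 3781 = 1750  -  5531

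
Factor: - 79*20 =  - 1580 = -2^2*5^1*79^1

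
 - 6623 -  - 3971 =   -  2652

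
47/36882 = 47/36882= 0.00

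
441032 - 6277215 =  - 5836183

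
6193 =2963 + 3230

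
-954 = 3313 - 4267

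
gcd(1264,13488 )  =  16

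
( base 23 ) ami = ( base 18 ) HH0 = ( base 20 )EAE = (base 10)5814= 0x16B6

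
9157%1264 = 309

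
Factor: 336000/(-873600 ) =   -  5^1*13^( - 1 ) = -5/13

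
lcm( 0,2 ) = 0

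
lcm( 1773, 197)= 1773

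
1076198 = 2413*446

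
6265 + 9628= 15893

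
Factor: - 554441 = -571^1 * 971^1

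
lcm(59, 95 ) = 5605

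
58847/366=58847/366 = 160.78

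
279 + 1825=2104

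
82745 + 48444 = 131189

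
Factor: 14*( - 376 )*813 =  - 4279632 = - 2^4 *3^1* 7^1*47^1*271^1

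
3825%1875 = 75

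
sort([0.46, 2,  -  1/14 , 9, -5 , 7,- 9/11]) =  [ - 5,- 9/11,-1/14 , 0.46 , 2,7, 9]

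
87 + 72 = 159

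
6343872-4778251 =1565621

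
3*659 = 1977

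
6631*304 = 2015824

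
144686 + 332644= 477330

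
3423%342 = 3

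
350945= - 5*( - 70189 )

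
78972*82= 6475704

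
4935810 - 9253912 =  - 4318102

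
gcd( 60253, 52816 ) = 1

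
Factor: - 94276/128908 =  - 7^2 * 67^( - 1) = -  49/67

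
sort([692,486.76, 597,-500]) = [  -  500, 486.76, 597, 692 ]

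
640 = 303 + 337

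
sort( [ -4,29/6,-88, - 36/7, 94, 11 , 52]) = [ - 88,-36/7, - 4,29/6,  11 , 52,  94 ] 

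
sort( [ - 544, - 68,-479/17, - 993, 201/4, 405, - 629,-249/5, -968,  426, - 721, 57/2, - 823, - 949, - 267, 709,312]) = [ - 993,-968, - 949, - 823, - 721,-629, - 544, - 267, - 68, - 249/5, - 479/17, 57/2, 201/4, 312, 405, 426, 709] 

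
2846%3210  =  2846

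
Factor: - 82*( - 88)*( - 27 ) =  - 2^4*3^3 *11^1 * 41^1 = - 194832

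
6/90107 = 6/90107 =0.00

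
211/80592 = 211/80592 = 0.00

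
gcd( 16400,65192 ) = 8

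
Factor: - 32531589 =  - 3^2 *691^1*5231^1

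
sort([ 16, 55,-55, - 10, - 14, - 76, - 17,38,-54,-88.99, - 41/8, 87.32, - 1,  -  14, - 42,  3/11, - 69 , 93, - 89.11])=[- 89.11, - 88.99, - 76,-69, - 55, - 54,-42, - 17, - 14,  -  14, - 10, - 41/8 , - 1, 3/11 , 16,  38,55,87.32,93]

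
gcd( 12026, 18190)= 2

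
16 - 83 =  - 67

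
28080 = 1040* 27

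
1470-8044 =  - 6574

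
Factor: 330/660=2^( - 1) = 1/2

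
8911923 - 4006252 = 4905671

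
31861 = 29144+2717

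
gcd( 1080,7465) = 5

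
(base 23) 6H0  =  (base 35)2vu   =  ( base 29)46r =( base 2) 110111101101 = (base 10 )3565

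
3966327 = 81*48967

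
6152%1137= 467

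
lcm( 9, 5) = 45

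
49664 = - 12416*( - 4 ) 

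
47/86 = 47/86 = 0.55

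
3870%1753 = 364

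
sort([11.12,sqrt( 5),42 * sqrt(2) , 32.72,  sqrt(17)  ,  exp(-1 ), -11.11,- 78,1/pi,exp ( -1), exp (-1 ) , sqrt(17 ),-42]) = [-78, - 42, - 11.11,1/pi,exp( - 1),exp( - 1),exp (-1),sqrt(5),sqrt(17 ) , sqrt (17 ),11.12, 32.72,  42*sqrt ( 2)] 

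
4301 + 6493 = 10794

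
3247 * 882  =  2863854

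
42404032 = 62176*682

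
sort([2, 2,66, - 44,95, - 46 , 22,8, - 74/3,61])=[ - 46, - 44 , - 74/3,2 , 2, 8,22,61,66, 95]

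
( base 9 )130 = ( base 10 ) 108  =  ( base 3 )11000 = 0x6C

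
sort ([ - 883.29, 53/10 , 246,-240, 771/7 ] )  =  [ -883.29,  -  240, 53/10, 771/7,246 ] 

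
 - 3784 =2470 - 6254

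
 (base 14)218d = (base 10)5809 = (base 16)16b1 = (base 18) hgd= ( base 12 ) 3441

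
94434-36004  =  58430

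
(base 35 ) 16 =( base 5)131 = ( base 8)51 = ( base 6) 105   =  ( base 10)41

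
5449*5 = 27245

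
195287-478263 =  - 282976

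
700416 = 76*9216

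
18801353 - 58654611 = - 39853258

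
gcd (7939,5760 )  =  1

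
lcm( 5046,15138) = 15138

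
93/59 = 1+34/59 = 1.58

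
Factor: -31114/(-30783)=94/93 = 2^1 *3^ ( - 1 )*31^(- 1 ) * 47^1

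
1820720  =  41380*44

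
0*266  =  0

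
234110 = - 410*( - 571)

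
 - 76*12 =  - 912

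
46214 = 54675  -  8461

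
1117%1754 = 1117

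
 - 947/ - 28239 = 947/28239= 0.03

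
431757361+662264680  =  1094022041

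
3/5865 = 1/1955 = 0.00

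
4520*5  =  22600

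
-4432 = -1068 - 3364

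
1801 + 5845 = 7646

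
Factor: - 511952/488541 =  - 2^4* 3^ ( - 1 )*7^2*653^1 * 162847^( - 1 )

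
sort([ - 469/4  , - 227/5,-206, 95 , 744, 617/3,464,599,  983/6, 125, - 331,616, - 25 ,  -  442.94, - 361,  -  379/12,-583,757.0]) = [ - 583, - 442.94, - 361,  -  331, - 206 , - 469/4, - 227/5,-379/12 ,  -  25,95,125, 983/6, 617/3,464, 599,616 , 744,757.0 ]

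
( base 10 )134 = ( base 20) 6e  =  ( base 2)10000110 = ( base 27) 4q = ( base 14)98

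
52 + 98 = 150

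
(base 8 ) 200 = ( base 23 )5D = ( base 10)128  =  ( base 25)53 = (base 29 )4C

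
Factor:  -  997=- 997^1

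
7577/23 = 7577/23 = 329.43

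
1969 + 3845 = 5814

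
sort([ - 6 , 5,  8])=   [-6, 5, 8 ]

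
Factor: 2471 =7^1*353^1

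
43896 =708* 62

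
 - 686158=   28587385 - 29273543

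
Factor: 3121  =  3121^1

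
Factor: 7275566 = 2^1*1471^1*2473^1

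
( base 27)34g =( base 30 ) 2h1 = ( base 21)551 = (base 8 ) 4407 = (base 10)2311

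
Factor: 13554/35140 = 27/70 = 2^( - 1 )*3^3*5^( -1)*7^(-1)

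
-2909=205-3114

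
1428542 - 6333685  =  -4905143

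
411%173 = 65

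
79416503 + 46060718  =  125477221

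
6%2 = 0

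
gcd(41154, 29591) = 1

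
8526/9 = 947 + 1/3 = 947.33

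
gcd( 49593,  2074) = 61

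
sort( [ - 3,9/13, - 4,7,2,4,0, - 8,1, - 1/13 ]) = [ - 8, - 4, - 3, - 1/13,0, 9/13,1, 2,4,7]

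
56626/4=28313/2 = 14156.50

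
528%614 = 528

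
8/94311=8/94311 =0.00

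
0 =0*( - 725)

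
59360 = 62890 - 3530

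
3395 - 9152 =  -  5757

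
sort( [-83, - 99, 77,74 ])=[ - 99, - 83,74,77]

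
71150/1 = 71150 = 71150.00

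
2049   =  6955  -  4906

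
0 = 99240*0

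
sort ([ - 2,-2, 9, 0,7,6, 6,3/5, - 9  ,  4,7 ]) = [-9,-2, - 2,0, 3/5 , 4,6, 6, 7,7,9]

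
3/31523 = 3/31523 = 0.00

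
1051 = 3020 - 1969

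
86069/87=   86069/87 = 989.30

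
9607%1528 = 439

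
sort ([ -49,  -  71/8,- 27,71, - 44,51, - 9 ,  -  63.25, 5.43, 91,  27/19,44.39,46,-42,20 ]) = [  -  63.25,-49 ,-44, - 42, - 27,-9 ,  -  71/8, 27/19, 5.43,20,44.39,46,51,71,91 ] 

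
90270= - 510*( - 177)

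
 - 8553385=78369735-86923120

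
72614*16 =1161824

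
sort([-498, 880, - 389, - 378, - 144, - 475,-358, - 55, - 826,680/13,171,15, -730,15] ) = [  -  826,-730, - 498, - 475, - 389,  -  378,- 358,- 144,-55, 15, 15,680/13 , 171 , 880 ] 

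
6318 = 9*702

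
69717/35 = 69717/35  =  1991.91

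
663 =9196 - 8533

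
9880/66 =149 + 23/33 = 149.70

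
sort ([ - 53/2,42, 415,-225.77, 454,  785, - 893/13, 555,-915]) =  [ - 915,  -  225.77, - 893/13, - 53/2 , 42, 415 , 454, 555, 785]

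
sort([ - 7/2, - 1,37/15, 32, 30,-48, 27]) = [ - 48, -7/2, - 1,  37/15,27,30 , 32]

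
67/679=67/679=0.10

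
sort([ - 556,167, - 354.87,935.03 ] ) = [  -  556, - 354.87,167,935.03] 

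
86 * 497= 42742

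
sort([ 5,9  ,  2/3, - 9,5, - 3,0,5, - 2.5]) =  [ - 9,-3, - 2.5,  0,2/3,5, 5,5,9]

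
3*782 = 2346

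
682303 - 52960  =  629343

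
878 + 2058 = 2936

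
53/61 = 53/61= 0.87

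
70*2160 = 151200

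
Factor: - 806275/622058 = - 2^( - 1)*5^2*23^( - 1)*13523^( - 1 )*32251^1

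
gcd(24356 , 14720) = 4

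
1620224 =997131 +623093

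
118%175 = 118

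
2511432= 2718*924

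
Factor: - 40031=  - 40031^1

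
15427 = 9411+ 6016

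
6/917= 6/917   =  0.01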